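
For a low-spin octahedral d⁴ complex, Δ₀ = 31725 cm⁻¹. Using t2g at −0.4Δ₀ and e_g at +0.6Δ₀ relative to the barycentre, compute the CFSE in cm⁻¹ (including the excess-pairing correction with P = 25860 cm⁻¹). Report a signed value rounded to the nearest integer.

-24900

The d⁴ electrons fill as t2g^4 e_g^0.
CFSE(orbital) = 4×(-0.4Δ₀) + 0×(0.6Δ₀) = -1.6Δ₀; with Δ₀ = 31725 cm⁻¹ that is -50760 cm⁻¹.
High-spin d⁴ would be t2g^3 e_g^1 with 0 pairs; low-spin has 1, so 1 excess pair costs +1P = +25860 cm⁻¹.
Combining: -50760 + 25860 = -24900 cm⁻¹.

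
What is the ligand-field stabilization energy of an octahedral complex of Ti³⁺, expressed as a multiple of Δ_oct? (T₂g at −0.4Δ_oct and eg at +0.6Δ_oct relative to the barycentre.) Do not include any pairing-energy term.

-0.4 Δ_oct

Ti³⁺: group 4, so d-count = 4 − 3 = 1.
Configuration: t₂g¹ eg⁰.
CFSE = 1(-0.4Δ_oct) + 0(0.6Δ_oct) = -0.4Δ_oct + 0.0Δ_oct = -0.4Δ_oct.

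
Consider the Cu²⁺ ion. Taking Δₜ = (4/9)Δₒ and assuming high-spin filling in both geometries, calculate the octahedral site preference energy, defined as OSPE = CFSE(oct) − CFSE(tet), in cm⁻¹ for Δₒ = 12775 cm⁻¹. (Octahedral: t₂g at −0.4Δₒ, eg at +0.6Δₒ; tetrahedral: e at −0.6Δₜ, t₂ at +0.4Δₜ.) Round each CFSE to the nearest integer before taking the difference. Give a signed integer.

Cu is in group 11, so Cu²⁺ is d⁹ (11 − 2 = 9).
Octahedral high-spin t2g^6 e_g^3: CFSE = -0.6 × 12775 = -7665 cm⁻¹.
Tetrahedral: e^4 t2^5, CFSE = 4(−0.6) + 5(+0.4) = -0.4Δₜ = -0.4 × (4/9) × 12775 = -2271 cm⁻¹.
Subtracting, OSPE = -7665 − (-2271) = -5394 cm⁻¹.

-5394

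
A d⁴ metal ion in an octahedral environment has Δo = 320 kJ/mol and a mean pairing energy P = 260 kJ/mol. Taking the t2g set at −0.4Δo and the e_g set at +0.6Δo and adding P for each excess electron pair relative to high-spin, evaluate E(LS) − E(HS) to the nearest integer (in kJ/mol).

-60

High-spin d⁴ fills as t2g^3 e_g^1 with CFSE 3(−0.4) + 1(+0.6) = -0.6Δo = -192 kJ/mol.
For low-spin the configuration is t2g^4 e_g^0: orbital energy -1.6 × 320 = -512 kJ/mol, and 1 additional pair relative to high-spin adds 260 kJ/mol, giving -252 kJ/mol.
E(LS) − E(HS) = -252 − (-192) = -60 kJ/mol.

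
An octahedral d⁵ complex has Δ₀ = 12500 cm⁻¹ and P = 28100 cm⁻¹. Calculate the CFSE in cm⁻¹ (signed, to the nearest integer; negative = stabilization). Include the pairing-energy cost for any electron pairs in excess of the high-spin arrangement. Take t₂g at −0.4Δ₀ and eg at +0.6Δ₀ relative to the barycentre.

Δ₀ < P, so pairing is avoided: the ground state is high-spin.
Filling d⁵ accordingly: t₂g³ eg².
Orbital CFSE = 0.0Δ₀ = 0.0 × 12500 = 0 cm⁻¹.
High-spin has no excess pairs, so no pairing correction applies.

0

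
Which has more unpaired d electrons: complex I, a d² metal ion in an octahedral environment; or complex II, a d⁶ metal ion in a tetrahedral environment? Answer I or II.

I: t₂g² eg⁰ → 2 unpaired.
II: Tetrahedral splitting is small, so the complex is high-spin; e³ t₂³ → 4 unpaired.
So II has more unpaired electrons.

II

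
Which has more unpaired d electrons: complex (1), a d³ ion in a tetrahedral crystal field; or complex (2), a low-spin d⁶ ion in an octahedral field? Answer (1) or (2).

(1)

(1): With tetrahedral geometry the complex is necessarily high-spin; e² t₂¹ → 3 unpaired.
(2): t2g^6 e_g^0 → 0 unpaired.
So (1) has more unpaired electrons.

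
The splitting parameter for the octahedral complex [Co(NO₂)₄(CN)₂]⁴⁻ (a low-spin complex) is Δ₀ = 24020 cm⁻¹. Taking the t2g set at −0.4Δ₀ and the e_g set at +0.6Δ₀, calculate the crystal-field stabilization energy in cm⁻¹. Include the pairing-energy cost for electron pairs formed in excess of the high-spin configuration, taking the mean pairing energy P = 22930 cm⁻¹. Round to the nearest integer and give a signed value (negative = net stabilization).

Ligand charges: 4×(-1) from NO₂⁻ and 2×(-1) from CN⁻ sum to -6; with overall charge -4, Co is +2.
Group 9 minus oxidation state +2 gives a d⁷ configuration for Co²⁺.
The d⁷ electrons fill as t2g^6 e_g^1.
The orbital stabilization is -1.8Δ₀ = -1.8 × 24020 = -43236 cm⁻¹.
High-spin d⁷ would be t2g^5 e_g^2 with 2 pairs; low-spin has 3, so 1 excess pair costs +1P = +22930 cm⁻¹.
Overall CFSE = -43236 + 22930 = -20306 cm⁻¹.

-20306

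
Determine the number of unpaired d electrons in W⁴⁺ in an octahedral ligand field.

2

W sits in group 6; removing 4 electrons leaves W⁴⁺ with 6 − 4 = 2 d electrons.
For octahedral d² the high- and low-spin configurations coincide.
Configuration: t₂g² eg⁰, giving 2 unpaired electrons.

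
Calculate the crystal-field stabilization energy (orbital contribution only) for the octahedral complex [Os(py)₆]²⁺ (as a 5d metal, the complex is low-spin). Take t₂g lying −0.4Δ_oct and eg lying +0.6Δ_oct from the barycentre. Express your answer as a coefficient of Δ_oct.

-2.4 Δ_oct

py is neutral, so the +2 overall charge sits on Os: oxidation state +2.
Os²⁺: group 8, so d-count = 8 − 2 = 6.
Configuration: t₂g⁶ eg⁰.
CFSE = 6(-0.4Δ_oct) + 0(0.6Δ_oct) = -2.4Δ_oct + 0.0Δ_oct = -2.4Δ_oct.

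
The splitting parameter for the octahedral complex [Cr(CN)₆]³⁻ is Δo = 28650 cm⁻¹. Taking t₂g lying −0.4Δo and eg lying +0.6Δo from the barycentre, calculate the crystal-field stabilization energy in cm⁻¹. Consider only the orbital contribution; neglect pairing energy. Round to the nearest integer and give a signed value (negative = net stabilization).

Each CN⁻ contributes -1; 6 × (-1) = -6. With overall charge -3, Cr is in the +3 oxidation state.
Cr sits in group 6; removing 3 electrons leaves Cr³⁺ with 6 − 3 = 3 d electrons.
Electron filling gives t₂g³ eg⁰.
CFSE(orbital) = 3×(-0.4Δo) + 0×(0.6Δo) = -1.2Δo; with Δo = 28650 cm⁻¹ that is -34380 cm⁻¹.

-34380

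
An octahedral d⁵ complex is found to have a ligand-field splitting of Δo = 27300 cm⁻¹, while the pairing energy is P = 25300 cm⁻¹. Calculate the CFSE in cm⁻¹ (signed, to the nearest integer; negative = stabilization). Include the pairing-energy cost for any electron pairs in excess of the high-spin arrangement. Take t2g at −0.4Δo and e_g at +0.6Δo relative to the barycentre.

With Δo > P the complex is low-spin.
Filling d⁵ accordingly: t2g^5 e_g^0.
Orbital CFSE = -2.0Δo = -2.0 × 27300 = -54600 cm⁻¹.
Excess pairs vs high-spin: 2 − 0 = 2; pairing cost = +50600 cm⁻¹.
Net CFSE = -54600 + 50600 = -4000 cm⁻¹.

-4000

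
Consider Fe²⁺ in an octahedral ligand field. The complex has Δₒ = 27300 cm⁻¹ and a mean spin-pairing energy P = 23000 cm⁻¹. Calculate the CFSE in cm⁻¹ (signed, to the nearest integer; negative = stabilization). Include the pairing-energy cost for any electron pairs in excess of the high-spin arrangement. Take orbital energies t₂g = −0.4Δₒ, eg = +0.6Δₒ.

Group 8 minus oxidation state +2 gives a d⁶ configuration for Fe²⁺.
With Δₒ > P the complex is low-spin.
That gives t₂g⁶ eg⁰.
Orbital CFSE = -2.4Δₒ = -2.4 × 27300 = -65520 cm⁻¹.
Excess pairs vs high-spin: 3 − 1 = 2; pairing cost = +46000 cm⁻¹.
Net CFSE = -65520 + 46000 = -19520 cm⁻¹.

-19520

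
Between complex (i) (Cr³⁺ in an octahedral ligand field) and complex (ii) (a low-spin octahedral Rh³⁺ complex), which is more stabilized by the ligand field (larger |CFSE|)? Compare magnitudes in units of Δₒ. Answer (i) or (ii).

(i): Cr sits in group 6; removing 3 electrons leaves Cr³⁺ with 6 − 3 = 3 d electrons; For octahedral d³ the high- and low-spin configurations coincide; t₂g³ eg⁰, CFSE = -1.2Δₒ.
(ii): Rh³⁺: group 9, so d-count = 9 − 3 = 6; t2g^6 e_g^0, CFSE = -2.4Δₒ.
So (ii) has the larger |CFSE|.

(ii)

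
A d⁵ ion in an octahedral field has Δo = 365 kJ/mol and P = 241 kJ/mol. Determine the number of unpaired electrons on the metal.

1

Here Δo > P (365 > 241), so the low-spin state is favoured.
That gives t2g^5 e_g^0.
Unpaired electrons: 1.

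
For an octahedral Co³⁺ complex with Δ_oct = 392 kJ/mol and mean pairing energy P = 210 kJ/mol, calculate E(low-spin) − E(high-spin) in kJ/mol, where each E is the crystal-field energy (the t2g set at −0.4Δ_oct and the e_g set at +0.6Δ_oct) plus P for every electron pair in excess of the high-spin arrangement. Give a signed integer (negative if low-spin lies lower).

Co is in group 9, so Co³⁺ is d⁶ (9 − 3 = 6).
High-spin d⁶ fills as t2g^4 e_g^2 with CFSE 4(−0.4) + 2(+0.6) = -0.4Δ_oct = -157 kJ/mol.
For low-spin the configuration is t2g^6 e_g^0: orbital energy -2.4 × 392 = -941 kJ/mol, and 2 additional pairs relative to high-spin add 420 kJ/mol, giving -521 kJ/mol.
The difference is -521 − (-157) = -364 kJ/mol, so low-spin lies lower.

-364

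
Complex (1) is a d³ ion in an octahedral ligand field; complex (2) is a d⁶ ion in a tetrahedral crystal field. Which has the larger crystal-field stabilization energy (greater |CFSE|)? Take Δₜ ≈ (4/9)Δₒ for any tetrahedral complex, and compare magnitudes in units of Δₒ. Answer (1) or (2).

(1): t₂g³ eg⁰, CFSE = -1.2Δₒ.
(2): Tetrahedral fields are weak (Δₜ ≈ 4/9 Δₒ), so electrons fill high-spin; e^3 t2^3, CFSE = -0.6Δₜ ≈ -0.27Δₒ.
So (1) has the larger |CFSE|.

(1)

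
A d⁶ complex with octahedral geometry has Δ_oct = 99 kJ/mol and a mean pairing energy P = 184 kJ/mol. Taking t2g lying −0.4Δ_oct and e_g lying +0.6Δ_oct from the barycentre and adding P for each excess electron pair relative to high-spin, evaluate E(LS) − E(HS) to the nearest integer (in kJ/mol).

170

High-spin d⁶ fills as t2g^4 e_g^2 with CFSE 4(−0.4) + 2(+0.6) = -0.4Δ_oct = -40 kJ/mol.
Low-spin: t2g^6 e_g^0, orbital CFSE = -2.4Δ_oct = -238 kJ/mol; plus 2 excess pairs × P = +368 kJ/mol; total 130 kJ/mol.
The difference is 130 − (-40) = 170 kJ/mol, so high-spin lies lower.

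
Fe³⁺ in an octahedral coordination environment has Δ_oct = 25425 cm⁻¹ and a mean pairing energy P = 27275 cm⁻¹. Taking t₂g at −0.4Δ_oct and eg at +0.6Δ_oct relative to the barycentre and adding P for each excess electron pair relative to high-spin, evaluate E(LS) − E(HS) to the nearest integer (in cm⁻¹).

Fe is in group 8, so Fe³⁺ is d⁵ (8 − 3 = 5).
High-spin: t₂g³ eg², CFSE = 0.0Δ_oct = 0 cm⁻¹.
Low-spin t₂g⁵ eg⁰ gives -2.0Δ_oct = -50850 cm⁻¹, but forming 2 extra pairs costs 2P = 54550 cm⁻¹, so E(LS) = -50850 + 54550 = 3700 cm⁻¹.
Thus E(LS) − E(HS) = 3700 cm⁻¹.

3700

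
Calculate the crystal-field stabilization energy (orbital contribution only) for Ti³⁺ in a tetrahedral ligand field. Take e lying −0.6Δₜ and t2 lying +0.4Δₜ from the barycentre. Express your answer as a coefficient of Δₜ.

-0.6 Δₜ

Ti³⁺: group 4, so d-count = 4 − 3 = 1.
Tetrahedral fields are weak (Δₜ ≈ 4/9 Δₒ), so electrons fill high-spin.
Configuration: e^1 t2^0.
CFSE = 1(-0.6Δₜ) + 0(0.4Δₜ) = -0.6Δₜ + 0.0Δₜ = -0.6Δₜ.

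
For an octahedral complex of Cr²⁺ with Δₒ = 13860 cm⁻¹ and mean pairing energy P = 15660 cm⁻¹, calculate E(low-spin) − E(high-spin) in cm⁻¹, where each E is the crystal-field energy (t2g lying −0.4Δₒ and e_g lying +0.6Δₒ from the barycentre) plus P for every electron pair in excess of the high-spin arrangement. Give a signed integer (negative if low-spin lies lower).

Cr²⁺: group 6, so d-count = 6 − 2 = 4.
High-spin d⁴ fills as t2g^3 e_g^1 with CFSE 3(−0.4) + 1(+0.6) = -0.6Δₒ = -8316 cm⁻¹.
Low-spin t2g^4 e_g^0 gives -1.6Δₒ = -22176 cm⁻¹, but forming 1 extra pair costs 1P = 15660 cm⁻¹, so E(LS) = -22176 + 15660 = -6516 cm⁻¹.
E(LS) − E(HS) = -6516 − (-8316) = 1800 cm⁻¹.

1800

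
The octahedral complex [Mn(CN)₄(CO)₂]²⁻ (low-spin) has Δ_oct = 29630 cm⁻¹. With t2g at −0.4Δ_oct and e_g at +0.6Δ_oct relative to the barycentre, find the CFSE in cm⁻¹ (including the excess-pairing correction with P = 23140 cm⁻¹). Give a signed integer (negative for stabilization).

-12980

Ligand charges: 4×(-1) from CN⁻ and 2×(+0) from CO sum to -4; with overall charge -2, Mn is +2.
Group 7 minus oxidation state +2 gives a d⁵ configuration for Mn²⁺.
Electron filling gives t2g^5 e_g^0.
The orbital stabilization is -2.0Δ_oct = -2.0 × 29630 = -59260 cm⁻¹.
Relative to high-spin t2g^3 e_g^2 (0 paired), the low-spin configuration has 2 additional pairs, contributing +2 × 23140 = +46280 cm⁻¹.
Net CFSE = -59260 + 46280 = -12980 cm⁻¹.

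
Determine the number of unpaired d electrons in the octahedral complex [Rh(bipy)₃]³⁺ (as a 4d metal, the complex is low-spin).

bipy is neutral, so the +3 overall charge sits on Rh: oxidation state +3.
Rh sits in group 9; removing 3 electrons leaves Rh³⁺ with 9 − 3 = 6 d electrons.
Configuration: t₂g⁶ eg⁰, giving 0 unpaired electrons.

0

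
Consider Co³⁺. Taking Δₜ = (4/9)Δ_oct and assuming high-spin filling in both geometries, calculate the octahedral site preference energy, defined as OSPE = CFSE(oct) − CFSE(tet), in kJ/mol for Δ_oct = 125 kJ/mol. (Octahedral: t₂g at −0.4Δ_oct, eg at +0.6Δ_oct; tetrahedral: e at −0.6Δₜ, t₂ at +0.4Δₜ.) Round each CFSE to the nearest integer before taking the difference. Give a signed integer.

-17

Co is in group 9, so Co³⁺ is d⁶ (9 − 3 = 6).
Octahedral high-spin t₂g⁴ eg²: CFSE = -0.4 × 125 = -50 kJ/mol.
In a tetrahedral site the filling is e³ t₂³: CFSE(tet) = -0.6Δₜ = -0.6 × (4/9)(125) = -33 kJ/mol.
OSPE = -50 − (-33) = -17 kJ/mol.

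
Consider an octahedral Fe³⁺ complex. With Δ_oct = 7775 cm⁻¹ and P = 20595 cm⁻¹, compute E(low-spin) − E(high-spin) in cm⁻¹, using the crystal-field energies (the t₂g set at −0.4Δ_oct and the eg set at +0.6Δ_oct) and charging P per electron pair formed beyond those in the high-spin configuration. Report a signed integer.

25640

Group 8 minus oxidation state +3 gives a d⁵ configuration for Fe³⁺.
In the high-spin limit (t₂g³ eg²) the orbital term is 0.0Δ_oct = 0 cm⁻¹, with no excess pairing.
For low-spin the configuration is t₂g⁵ eg⁰: orbital energy -2.0 × 7775 = -15550 cm⁻¹, and 2 additional pairs relative to high-spin add 41190 cm⁻¹, giving 25640 cm⁻¹.
Thus E(LS) − E(HS) = 25640 cm⁻¹.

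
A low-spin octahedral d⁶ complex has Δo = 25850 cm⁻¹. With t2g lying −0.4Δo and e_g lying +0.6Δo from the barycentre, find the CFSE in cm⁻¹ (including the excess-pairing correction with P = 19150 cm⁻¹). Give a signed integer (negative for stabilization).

-23740

The d⁶ electrons fill as t2g^6 e_g^0.
The orbital stabilization is -2.4Δo = -2.4 × 25850 = -62040 cm⁻¹.
Relative to high-spin t2g^4 e_g^2 (1 paired), the low-spin configuration has 2 additional pairs, contributing +2 × 19150 = +38300 cm⁻¹.
Overall CFSE = -62040 + 38300 = -23740 cm⁻¹.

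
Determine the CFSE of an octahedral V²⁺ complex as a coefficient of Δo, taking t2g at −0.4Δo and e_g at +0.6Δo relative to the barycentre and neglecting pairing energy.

V is in group 5, so V²⁺ is d³ (5 − 2 = 3).
For octahedral d³ the high- and low-spin configurations coincide.
Configuration: t2g^3 e_g^0.
CFSE = 3(-0.4Δo) + 0(0.6Δo) = -1.2Δo + 0.0Δo = -1.2Δo.

-1.2 Δo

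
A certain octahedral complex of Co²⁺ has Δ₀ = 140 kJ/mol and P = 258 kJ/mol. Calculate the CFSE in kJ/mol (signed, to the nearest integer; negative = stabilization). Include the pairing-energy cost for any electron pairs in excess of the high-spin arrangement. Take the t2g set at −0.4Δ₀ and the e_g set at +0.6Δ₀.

Co sits in group 9; removing 2 electrons leaves Co²⁺ with 9 − 2 = 7 d electrons.
Δ₀ < P, so pairing is avoided: the ground state is high-spin.
Filling d⁷ accordingly: t2g^5 e_g^2.
Orbital CFSE = -0.8Δ₀ = -0.8 × 140 = -112 kJ/mol.
High-spin has no excess pairs, so no pairing correction applies.

-112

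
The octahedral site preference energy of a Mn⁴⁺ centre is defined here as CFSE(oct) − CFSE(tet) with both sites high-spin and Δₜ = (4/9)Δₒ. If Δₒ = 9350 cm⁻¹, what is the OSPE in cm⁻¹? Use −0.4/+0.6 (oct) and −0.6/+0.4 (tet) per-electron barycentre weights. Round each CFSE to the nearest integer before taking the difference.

-7896

Group 7 minus oxidation state +4 gives a d³ configuration for Mn⁴⁺.
In an octahedral site d³ (HS) is t₂g³ eg⁰, giving CFSE(oct) = -1.2Δₒ = -11220 cm⁻¹.
In a tetrahedral site the filling is e² t₂¹: CFSE(tet) = -0.8Δₜ = -0.8 × (4/9)(9350) = -3324 cm⁻¹.
OSPE = -11220 − (-3324) = -7896 cm⁻¹.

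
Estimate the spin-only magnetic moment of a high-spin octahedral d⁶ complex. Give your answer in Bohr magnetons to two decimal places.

4.90 Bohr magnetons

Configuration: t2g^4 e_g^2 → 4 unpaired electrons.
μ(spin-only) = √[4(4+2)] = √24 ≈ 4.90 Bohr magnetons.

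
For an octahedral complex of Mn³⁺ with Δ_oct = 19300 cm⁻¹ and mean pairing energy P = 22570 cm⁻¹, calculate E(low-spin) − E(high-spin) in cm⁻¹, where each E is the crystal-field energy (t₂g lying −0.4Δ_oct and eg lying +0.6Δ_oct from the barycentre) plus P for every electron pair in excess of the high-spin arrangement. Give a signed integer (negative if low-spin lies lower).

Mn³⁺: group 7, so d-count = 7 − 3 = 4.
High-spin: t₂g³ eg¹, CFSE = -0.6Δ_oct = -11580 cm⁻¹.
Low-spin t₂g⁴ eg⁰ gives -1.6Δ_oct = -30880 cm⁻¹, but forming 1 extra pair costs 1P = 22570 cm⁻¹, so E(LS) = -30880 + 22570 = -8310 cm⁻¹.
The difference is -8310 − (-11580) = 3270 cm⁻¹, so high-spin lies lower.

3270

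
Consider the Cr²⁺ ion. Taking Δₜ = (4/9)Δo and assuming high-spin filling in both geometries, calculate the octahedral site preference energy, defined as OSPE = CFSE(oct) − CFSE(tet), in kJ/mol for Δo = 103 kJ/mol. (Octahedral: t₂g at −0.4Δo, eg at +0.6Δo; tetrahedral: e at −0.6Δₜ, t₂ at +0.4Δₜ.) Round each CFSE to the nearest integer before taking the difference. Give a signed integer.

-44

Cr²⁺: group 6, so d-count = 6 − 2 = 4.
Octahedral high-spin t2g^3 e_g^1: CFSE = -0.6 × 103 = -62 kJ/mol.
Tetrahedral e^2 t2^2 gives -0.4Δₜ = -0.4 × (4/9) × 103 = -18 kJ/mol.
Subtracting, OSPE = -62 − (-18) = -44 kJ/mol.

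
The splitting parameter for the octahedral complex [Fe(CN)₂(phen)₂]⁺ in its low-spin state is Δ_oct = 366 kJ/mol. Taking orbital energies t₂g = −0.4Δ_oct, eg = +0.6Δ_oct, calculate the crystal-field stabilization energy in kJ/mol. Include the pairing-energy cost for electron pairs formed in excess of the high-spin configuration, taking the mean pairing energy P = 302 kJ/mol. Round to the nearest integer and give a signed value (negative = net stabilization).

Ligand charges: 2×(-1) from CN⁻ and 2×(+0) from phen sum to -2; with overall charge +1, Fe is +3.
Fe is in group 8, so Fe³⁺ is d⁵ (8 − 3 = 5).
The d⁵ electrons fill as t₂g⁵ eg⁰.
CFSE(orbital) = 5×(-0.4Δ_oct) + 0×(0.6Δ_oct) = -2.0Δ_oct; with Δ_oct = 366 kJ/mol that is -732 kJ/mol.
High-spin d⁵ would be t₂g³ eg² with 0 pairs; low-spin has 2, so 2 excess pairs cost +2P = +604 kJ/mol.
Overall CFSE = -732 + 604 = -128 kJ/mol.

-128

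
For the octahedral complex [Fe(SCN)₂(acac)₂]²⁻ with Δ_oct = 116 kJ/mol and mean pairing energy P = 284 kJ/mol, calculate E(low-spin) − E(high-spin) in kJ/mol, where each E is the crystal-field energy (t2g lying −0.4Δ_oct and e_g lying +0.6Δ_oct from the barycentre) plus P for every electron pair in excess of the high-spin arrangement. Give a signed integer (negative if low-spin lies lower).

336

Ligand charges: 2×(-1) from SCN⁻ and 2×(-1) from acac⁻ sum to -4; with overall charge -2, Fe is +2.
Fe is in group 8, so Fe²⁺ is d⁶ (8 − 2 = 6).
High-spin d⁶ fills as t2g^4 e_g^2 with CFSE 4(−0.4) + 2(+0.6) = -0.4Δ_oct = -46 kJ/mol.
For low-spin the configuration is t2g^6 e_g^0: orbital energy -2.4 × 116 = -278 kJ/mol, and 2 additional pairs relative to high-spin add 568 kJ/mol, giving 290 kJ/mol.
Thus E(LS) − E(HS) = 336 kJ/mol.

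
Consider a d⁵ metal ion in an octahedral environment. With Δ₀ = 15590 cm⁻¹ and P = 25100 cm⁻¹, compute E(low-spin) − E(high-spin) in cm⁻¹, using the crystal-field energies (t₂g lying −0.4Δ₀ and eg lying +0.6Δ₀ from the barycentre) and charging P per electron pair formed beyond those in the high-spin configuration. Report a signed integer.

19020

High-spin d⁵ fills as t₂g³ eg² with CFSE 3(−0.4) + 2(+0.6) = 0.0Δ₀ = 0 cm⁻¹.
For low-spin the configuration is t₂g⁵ eg⁰: orbital energy -2.0 × 15590 = -31180 cm⁻¹, and 2 additional pairs relative to high-spin add 50200 cm⁻¹, giving 19020 cm⁻¹.
E(LS) − E(HS) = 19020 − (0) = 19020 cm⁻¹.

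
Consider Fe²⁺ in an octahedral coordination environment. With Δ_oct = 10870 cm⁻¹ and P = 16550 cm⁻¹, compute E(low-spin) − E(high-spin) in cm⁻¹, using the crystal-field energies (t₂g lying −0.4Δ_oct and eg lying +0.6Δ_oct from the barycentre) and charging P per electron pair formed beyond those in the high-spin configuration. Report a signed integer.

11360

Fe sits in group 8; removing 2 electrons leaves Fe²⁺ with 8 − 2 = 6 d electrons.
High-spin: t₂g⁴ eg², CFSE = -0.4Δ_oct = -4348 cm⁻¹.
Low-spin t₂g⁶ eg⁰ gives -2.4Δ_oct = -26088 cm⁻¹, but forming 2 extra pairs costs 2P = 33100 cm⁻¹, so E(LS) = -26088 + 33100 = 7012 cm⁻¹.
E(LS) − E(HS) = 7012 − (-4348) = 11360 cm⁻¹.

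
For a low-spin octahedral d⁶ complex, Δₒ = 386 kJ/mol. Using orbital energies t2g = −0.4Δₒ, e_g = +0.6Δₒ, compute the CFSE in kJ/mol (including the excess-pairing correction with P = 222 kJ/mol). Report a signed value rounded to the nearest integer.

-482

The d⁶ electrons fill as t2g^6 e_g^0.
CFSE(orbital) = 6×(-0.4Δₒ) + 0×(0.6Δₒ) = -2.4Δₒ; with Δₒ = 386 kJ/mol that is -926 kJ/mol.
High-spin d⁶ would be t2g^4 e_g^2 with 1 pair; low-spin has 3, so 2 excess pairs cost +2P = +444 kJ/mol.
Overall CFSE = -926 + 444 = -482 kJ/mol.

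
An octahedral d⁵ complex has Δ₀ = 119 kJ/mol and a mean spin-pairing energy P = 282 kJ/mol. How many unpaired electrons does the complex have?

Δ₀ < P, so pairing is avoided: the ground state is high-spin.
Configuration: t₂g³ eg².
Unpaired electrons: 5.

5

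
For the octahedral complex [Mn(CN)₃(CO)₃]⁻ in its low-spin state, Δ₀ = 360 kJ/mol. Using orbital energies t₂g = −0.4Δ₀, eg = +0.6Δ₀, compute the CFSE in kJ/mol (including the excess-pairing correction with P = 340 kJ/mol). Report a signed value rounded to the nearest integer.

-40

Ligand charges: 3×(-1) from CN⁻ and 3×(+0) from CO sum to -3; with overall charge -1, Mn is +2.
Group 7 minus oxidation state +2 gives a d⁵ configuration for Mn²⁺.
Configuration: t₂g⁵ eg⁰.
Orbital CFSE = 5(-0.4) + 0(0.6) = -2.0Δ₀ = -2.0 × 360 = -720 kJ/mol.
Pairing penalty: 2 pairs vs 0 in the high-spin reference → 2 extra × P = 680 kJ/mol.
Overall CFSE = -720 + 680 = -40 kJ/mol.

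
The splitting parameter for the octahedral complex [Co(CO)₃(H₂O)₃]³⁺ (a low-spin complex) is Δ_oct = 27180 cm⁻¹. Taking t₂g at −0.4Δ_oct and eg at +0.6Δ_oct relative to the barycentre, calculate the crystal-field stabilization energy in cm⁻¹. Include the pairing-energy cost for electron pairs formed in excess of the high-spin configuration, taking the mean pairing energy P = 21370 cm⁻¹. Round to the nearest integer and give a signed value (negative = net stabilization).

-22492

Ligand charges: 3×(+0) from CO and 3×(+0) from H₂O sum to +0; with overall charge +3, Co is +3.
Co sits in group 9; removing 3 electrons leaves Co³⁺ with 9 − 3 = 6 d electrons.
Electron filling gives t₂g⁶ eg⁰.
Orbital CFSE = 6(-0.4) + 0(0.6) = -2.4Δ_oct = -2.4 × 27180 = -65232 cm⁻¹.
Relative to high-spin t₂g⁴ eg² (1 paired), the low-spin configuration has 2 additional pairs, contributing +2 × 21370 = +42740 cm⁻¹.
Net CFSE = -65232 + 42740 = -22492 cm⁻¹.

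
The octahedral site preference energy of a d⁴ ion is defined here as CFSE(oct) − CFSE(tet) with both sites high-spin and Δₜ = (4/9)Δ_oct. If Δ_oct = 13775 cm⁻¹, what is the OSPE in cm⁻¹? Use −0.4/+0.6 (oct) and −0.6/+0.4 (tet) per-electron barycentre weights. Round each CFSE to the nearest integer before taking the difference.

-5816

In an octahedral site d⁴ (HS) is t₂g³ eg¹, giving CFSE(oct) = -0.6Δ_oct = -8265 cm⁻¹.
Tetrahedral e² t₂² gives -0.4Δₜ = -0.4 × (4/9) × 13775 = -2449 cm⁻¹.
Subtracting, OSPE = -8265 − (-2449) = -5816 cm⁻¹.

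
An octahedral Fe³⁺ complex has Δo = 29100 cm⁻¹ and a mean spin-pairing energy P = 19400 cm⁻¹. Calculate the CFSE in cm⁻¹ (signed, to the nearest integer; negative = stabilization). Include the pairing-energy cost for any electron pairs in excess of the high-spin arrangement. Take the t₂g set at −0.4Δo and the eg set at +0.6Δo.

-19400

Fe sits in group 8; removing 3 electrons leaves Fe³⁺ with 8 − 3 = 5 d electrons.
Since Δo = 29100 cm⁻¹ > P = 19400 cm⁻¹, the complex adopts the low-spin configuration.
Configuration: t₂g⁵ eg⁰.
Orbital CFSE = -2.0Δo = -2.0 × 29100 = -58200 cm⁻¹.
Excess pairs vs high-spin: 2 − 0 = 2; pairing cost = +38800 cm⁻¹.
Net CFSE = -58200 + 38800 = -19400 cm⁻¹.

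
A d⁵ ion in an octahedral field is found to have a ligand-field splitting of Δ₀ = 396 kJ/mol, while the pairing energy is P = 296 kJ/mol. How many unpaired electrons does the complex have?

1

Since Δ₀ = 396 kJ/mol > P = 296 kJ/mol, the complex adopts the low-spin configuration.
Configuration: t2g^5 e_g^0.
Unpaired electrons: 1.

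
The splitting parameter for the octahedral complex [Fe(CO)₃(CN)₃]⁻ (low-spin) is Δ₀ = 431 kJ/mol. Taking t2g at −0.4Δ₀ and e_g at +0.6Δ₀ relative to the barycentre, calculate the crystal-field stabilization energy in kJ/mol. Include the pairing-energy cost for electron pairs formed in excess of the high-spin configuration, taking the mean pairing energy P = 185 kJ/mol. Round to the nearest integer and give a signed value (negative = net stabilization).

-664

Ligand charges: 3×(+0) from CO and 3×(-1) from CN⁻ sum to -3; with overall charge -1, Fe is +2.
Fe²⁺: group 8, so d-count = 8 − 2 = 6.
Configuration: t2g^6 e_g^0.
Orbital CFSE = 6(-0.4) + 0(0.6) = -2.4Δ₀ = -2.4 × 431 = -1034 kJ/mol.
Relative to high-spin t2g^4 e_g^2 (1 paired), the low-spin configuration has 2 additional pairs, contributing +2 × 185 = +370 kJ/mol.
Overall CFSE = -1034 + 370 = -664 kJ/mol.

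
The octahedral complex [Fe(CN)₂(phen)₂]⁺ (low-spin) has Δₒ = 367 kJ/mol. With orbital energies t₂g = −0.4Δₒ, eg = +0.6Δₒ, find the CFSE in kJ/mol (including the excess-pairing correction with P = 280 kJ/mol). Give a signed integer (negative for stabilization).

-174

Ligand charges: 2×(-1) from CN⁻ and 2×(+0) from phen sum to -2; with overall charge +1, Fe is +3.
Group 8 minus oxidation state +3 gives a d⁵ configuration for Fe³⁺.
Configuration: t₂g⁵ eg⁰.
Orbital CFSE = 5(-0.4) + 0(0.6) = -2.0Δₒ = -2.0 × 367 = -734 kJ/mol.
Pairing penalty: 2 pairs vs 0 in the high-spin reference → 2 extra × P = 560 kJ/mol.
Overall CFSE = -734 + 560 = -174 kJ/mol.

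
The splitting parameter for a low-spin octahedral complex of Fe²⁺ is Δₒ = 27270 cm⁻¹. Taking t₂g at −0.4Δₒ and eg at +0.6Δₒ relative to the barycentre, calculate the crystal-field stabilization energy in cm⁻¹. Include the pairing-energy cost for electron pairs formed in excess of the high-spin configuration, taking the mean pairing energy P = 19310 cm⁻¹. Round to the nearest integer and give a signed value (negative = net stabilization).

Fe sits in group 8; removing 2 electrons leaves Fe²⁺ with 8 − 2 = 6 d electrons.
Electron filling gives t₂g⁶ eg⁰.
CFSE(orbital) = 6×(-0.4Δₒ) + 0×(0.6Δₒ) = -2.4Δₒ; with Δₒ = 27270 cm⁻¹ that is -65448 cm⁻¹.
Relative to high-spin t₂g⁴ eg² (1 paired), the low-spin configuration has 2 additional pairs, contributing +2 × 19310 = +38620 cm⁻¹.
Net CFSE = -65448 + 38620 = -26828 cm⁻¹.

-26828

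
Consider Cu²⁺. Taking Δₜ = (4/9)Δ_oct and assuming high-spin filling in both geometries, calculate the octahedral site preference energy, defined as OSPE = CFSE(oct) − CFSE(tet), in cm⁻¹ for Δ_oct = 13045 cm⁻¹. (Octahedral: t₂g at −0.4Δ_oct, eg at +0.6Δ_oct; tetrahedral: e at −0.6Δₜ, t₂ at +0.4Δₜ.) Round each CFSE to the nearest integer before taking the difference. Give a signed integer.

-5508

Cu is in group 11, so Cu²⁺ is d⁹ (11 − 2 = 9).
Octahedral high-spin t2g^6 e_g^3: CFSE = -0.6 × 13045 = -7827 cm⁻¹.
Tetrahedral: e^4 t2^5, CFSE = 4(−0.6) + 5(+0.4) = -0.4Δₜ = -0.4 × (4/9) × 13045 = -2319 cm⁻¹.
OSPE = -7827 − (-2319) = -5508 cm⁻¹.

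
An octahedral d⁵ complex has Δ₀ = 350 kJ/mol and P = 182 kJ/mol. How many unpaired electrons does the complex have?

Here Δ₀ > P (350 > 182), so the low-spin state is favoured.
Configuration: t2g^5 e_g^0.
Unpaired electrons: 1.

1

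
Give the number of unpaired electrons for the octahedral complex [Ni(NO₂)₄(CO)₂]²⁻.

Ligand charges: 4×(-1) from NO₂⁻ and 2×(+0) from CO sum to -4; with overall charge -2, Ni is +2.
Group 10 minus oxidation state +2 gives a d⁸ configuration for Ni²⁺.
Configuration: t₂g⁶ eg², giving 2 unpaired electrons.

2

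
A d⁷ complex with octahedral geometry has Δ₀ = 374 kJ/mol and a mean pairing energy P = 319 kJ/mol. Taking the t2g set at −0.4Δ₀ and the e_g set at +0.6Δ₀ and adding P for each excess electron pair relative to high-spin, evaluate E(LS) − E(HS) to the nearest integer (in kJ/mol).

High-spin: t2g^5 e_g^2, CFSE = -0.8Δ₀ = -299 kJ/mol.
Low-spin: t2g^6 e_g^1, orbital CFSE = -1.8Δ₀ = -673 kJ/mol; plus 1 excess pair × P = +319 kJ/mol; total -354 kJ/mol.
Thus E(LS) − E(HS) = -55 kJ/mol.

-55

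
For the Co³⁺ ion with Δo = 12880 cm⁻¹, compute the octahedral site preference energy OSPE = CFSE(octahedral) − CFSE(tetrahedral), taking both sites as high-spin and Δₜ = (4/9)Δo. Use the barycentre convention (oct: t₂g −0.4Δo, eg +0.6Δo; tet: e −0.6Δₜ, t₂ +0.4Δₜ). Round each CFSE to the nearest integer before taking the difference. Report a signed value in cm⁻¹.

Group 9 minus oxidation state +3 gives a d⁶ configuration for Co³⁺.
Octahedral (high-spin): t₂g⁴ eg², CFSE = 4(−0.4) + 2(+0.6) = -0.4Δo = -0.4 × 12880 = -5152 cm⁻¹.
Tetrahedral: e³ t₂³, CFSE = 3(−0.6) + 3(+0.4) = -0.6Δₜ = -0.6 × (4/9) × 12880 = -3435 cm⁻¹.
Subtracting, OSPE = -5152 − (-3435) = -1717 cm⁻¹.

-1717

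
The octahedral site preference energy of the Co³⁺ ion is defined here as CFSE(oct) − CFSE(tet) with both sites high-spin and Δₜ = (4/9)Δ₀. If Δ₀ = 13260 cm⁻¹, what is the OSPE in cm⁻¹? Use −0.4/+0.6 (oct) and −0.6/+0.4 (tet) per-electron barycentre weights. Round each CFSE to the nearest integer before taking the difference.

Co is in group 9, so Co³⁺ is d⁶ (9 − 3 = 6).
Octahedral (high-spin): t₂g⁴ eg², CFSE = 4(−0.4) + 2(+0.6) = -0.4Δ₀ = -0.4 × 13260 = -5304 cm⁻¹.
Tetrahedral: e³ t₂³, CFSE = 3(−0.6) + 3(+0.4) = -0.6Δₜ = -0.6 × (4/9) × 13260 = -3536 cm⁻¹.
Subtracting, OSPE = -5304 − (-3536) = -1768 cm⁻¹.

-1768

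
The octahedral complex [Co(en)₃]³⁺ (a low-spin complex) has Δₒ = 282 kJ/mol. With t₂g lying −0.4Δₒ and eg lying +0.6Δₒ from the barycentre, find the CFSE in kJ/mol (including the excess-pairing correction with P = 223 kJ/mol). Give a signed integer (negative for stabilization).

-231

en is neutral, so the +3 overall charge sits on Co: oxidation state +3.
Group 9 minus oxidation state +3 gives a d⁶ configuration for Co³⁺.
Electron filling gives t₂g⁶ eg⁰.
The orbital stabilization is -2.4Δₒ = -2.4 × 282 = -677 kJ/mol.
Pairing penalty: 3 pairs vs 1 in the high-spin reference → 2 extra × P = 446 kJ/mol.
Overall CFSE = -677 + 446 = -231 kJ/mol.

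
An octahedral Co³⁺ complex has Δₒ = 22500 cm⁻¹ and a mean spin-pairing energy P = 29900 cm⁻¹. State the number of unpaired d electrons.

4

Co is in group 9, so Co³⁺ is d⁶ (9 − 3 = 6).
Since Δₒ = 22500 cm⁻¹ < P = 29900 cm⁻¹, the complex adopts the high-spin configuration.
Configuration: t₂g⁴ eg².
Unpaired electrons: 4.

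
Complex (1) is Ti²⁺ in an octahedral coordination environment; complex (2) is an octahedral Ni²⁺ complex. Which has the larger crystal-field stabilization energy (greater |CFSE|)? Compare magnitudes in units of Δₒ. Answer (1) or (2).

(2)

(1): Ti²⁺: group 4, so d-count = 4 − 2 = 2; t2g^2 e_g^0, CFSE = -0.8Δₒ.
(2): Ni²⁺: group 10, so d-count = 10 − 2 = 8; t₂g⁶ eg², CFSE = -1.2Δₒ.
So (2) has the larger |CFSE|.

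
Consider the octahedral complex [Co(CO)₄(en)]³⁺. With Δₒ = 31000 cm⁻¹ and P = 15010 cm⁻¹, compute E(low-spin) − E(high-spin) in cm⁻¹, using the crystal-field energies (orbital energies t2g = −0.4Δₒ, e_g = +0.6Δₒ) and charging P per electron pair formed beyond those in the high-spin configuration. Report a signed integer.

-31980

Ligand charges: 4×(+0) from CO and 1×(+0) from en sum to +0; with overall charge +3, Co is +3.
Co³⁺: group 9, so d-count = 9 − 3 = 6.
High-spin d⁶ fills as t2g^4 e_g^2 with CFSE 4(−0.4) + 2(+0.6) = -0.4Δₒ = -12400 cm⁻¹.
Low-spin t2g^6 e_g^0 gives -2.4Δₒ = -74400 cm⁻¹, but forming 2 extra pairs costs 2P = 30020 cm⁻¹, so E(LS) = -74400 + 30020 = -44380 cm⁻¹.
E(LS) − E(HS) = -44380 − (-12400) = -31980 cm⁻¹.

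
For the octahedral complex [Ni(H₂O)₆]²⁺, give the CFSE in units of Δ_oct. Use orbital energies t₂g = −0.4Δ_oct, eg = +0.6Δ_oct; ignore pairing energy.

-1.2 Δ_oct

H₂O is neutral, so the +2 overall charge sits on Ni: oxidation state +2.
Group 10 minus oxidation state +2 gives a d⁸ configuration for Ni²⁺.
Configuration: t₂g⁶ eg².
CFSE = 6(-0.4Δ_oct) + 2(0.6Δ_oct) = -2.4Δ_oct + 1.2Δ_oct = -1.2Δ_oct.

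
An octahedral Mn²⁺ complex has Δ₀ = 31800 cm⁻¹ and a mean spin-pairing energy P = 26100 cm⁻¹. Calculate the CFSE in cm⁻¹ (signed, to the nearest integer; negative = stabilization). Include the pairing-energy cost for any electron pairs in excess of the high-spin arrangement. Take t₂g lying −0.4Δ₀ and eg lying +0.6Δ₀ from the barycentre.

Mn²⁺: group 7, so d-count = 7 − 2 = 5.
Here Δ₀ > P (31800 > 26100), so the low-spin state is favoured.
Filling d⁵ accordingly: t₂g⁵ eg⁰.
Orbital CFSE = -2.0Δ₀ = -2.0 × 31800 = -63600 cm⁻¹.
Excess pairs vs high-spin: 2 − 0 = 2; pairing cost = +52200 cm⁻¹.
Net CFSE = -63600 + 52200 = -11400 cm⁻¹.

-11400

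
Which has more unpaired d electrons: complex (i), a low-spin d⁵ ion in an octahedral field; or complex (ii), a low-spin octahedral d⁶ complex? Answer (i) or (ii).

(i): t₂g⁵ eg⁰ → 1 unpaired.
(ii): t2g^6 e_g^0 → 0 unpaired.
So (i) has more unpaired electrons.

(i)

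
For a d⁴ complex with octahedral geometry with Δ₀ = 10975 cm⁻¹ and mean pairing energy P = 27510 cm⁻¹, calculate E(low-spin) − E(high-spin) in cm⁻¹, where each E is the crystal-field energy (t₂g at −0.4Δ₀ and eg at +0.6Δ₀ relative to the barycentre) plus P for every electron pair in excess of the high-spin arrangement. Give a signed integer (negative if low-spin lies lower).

16535

High-spin: t₂g³ eg¹, CFSE = -0.6Δ₀ = -6585 cm⁻¹.
For low-spin the configuration is t₂g⁴ eg⁰: orbital energy -1.6 × 10975 = -17560 cm⁻¹, and 1 additional pair relative to high-spin adds 27510 cm⁻¹, giving 9950 cm⁻¹.
The difference is 9950 − (-6585) = 16535 cm⁻¹, so high-spin lies lower.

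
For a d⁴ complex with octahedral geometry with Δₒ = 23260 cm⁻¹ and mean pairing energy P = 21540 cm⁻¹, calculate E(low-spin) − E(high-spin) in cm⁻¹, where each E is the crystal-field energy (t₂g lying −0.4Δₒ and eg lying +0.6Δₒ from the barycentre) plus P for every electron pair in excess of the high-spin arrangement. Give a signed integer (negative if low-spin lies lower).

-1720

High-spin d⁴ fills as t₂g³ eg¹ with CFSE 3(−0.4) + 1(+0.6) = -0.6Δₒ = -13956 cm⁻¹.
Low-spin: t₂g⁴ eg⁰, orbital CFSE = -1.6Δₒ = -37216 cm⁻¹; plus 1 excess pair × P = +21540 cm⁻¹; total -15676 cm⁻¹.
E(LS) − E(HS) = -15676 − (-13956) = -1720 cm⁻¹.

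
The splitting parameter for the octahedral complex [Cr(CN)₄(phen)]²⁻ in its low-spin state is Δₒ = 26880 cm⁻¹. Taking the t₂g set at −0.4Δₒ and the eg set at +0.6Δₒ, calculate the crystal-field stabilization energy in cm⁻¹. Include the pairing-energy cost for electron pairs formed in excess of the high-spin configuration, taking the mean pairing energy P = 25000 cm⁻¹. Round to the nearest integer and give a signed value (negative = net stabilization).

Ligand charges: 4×(-1) from CN⁻ and 1×(+0) from phen sum to -4; with overall charge -2, Cr is +2.
Cr sits in group 6; removing 2 electrons leaves Cr²⁺ with 6 − 2 = 4 d electrons.
Electron filling gives t₂g⁴ eg⁰.
CFSE(orbital) = 4×(-0.4Δₒ) + 0×(0.6Δₒ) = -1.6Δₒ; with Δₒ = 26880 cm⁻¹ that is -43008 cm⁻¹.
Pairing penalty: 1 pair vs 0 in the high-spin reference → 1 extra × P = 25000 cm⁻¹.
Overall CFSE = -43008 + 25000 = -18008 cm⁻¹.

-18008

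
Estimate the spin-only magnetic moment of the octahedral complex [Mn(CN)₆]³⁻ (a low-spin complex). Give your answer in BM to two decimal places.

2.83 BM

Each CN⁻ contributes -1; 6 × (-1) = -6. With overall charge -3, Mn is in the +3 oxidation state.
Mn³⁺: group 7, so d-count = 7 − 3 = 4.
Configuration: t2g^4 e_g^0 → 2 unpaired electrons.
μ(spin-only) = √[2(2+2)] = √8 ≈ 2.83 BM.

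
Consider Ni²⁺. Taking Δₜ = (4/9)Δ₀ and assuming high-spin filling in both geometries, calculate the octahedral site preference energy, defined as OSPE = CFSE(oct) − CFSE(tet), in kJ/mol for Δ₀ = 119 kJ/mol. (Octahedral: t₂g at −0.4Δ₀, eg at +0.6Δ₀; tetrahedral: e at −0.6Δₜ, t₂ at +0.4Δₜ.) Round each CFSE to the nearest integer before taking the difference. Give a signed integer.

-101

Group 10 minus oxidation state +2 gives a d⁸ configuration for Ni²⁺.
In an octahedral site d⁸ (HS) is t₂g⁶ eg², giving CFSE(oct) = -1.2Δ₀ = -143 kJ/mol.
Tetrahedral: e⁴ t₂⁴, CFSE = 4(−0.6) + 4(+0.4) = -0.8Δₜ = -0.8 × (4/9) × 119 = -42 kJ/mol.
OSPE = CFSE(oct) − CFSE(tet) = -143 − (-42) = -101 kJ/mol.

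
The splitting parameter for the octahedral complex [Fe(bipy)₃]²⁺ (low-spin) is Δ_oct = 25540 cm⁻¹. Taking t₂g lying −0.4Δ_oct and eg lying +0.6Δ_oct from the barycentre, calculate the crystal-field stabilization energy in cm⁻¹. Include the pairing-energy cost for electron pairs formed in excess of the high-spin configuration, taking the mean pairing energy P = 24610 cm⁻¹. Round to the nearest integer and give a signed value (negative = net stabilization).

-12076

bipy is neutral, so the +2 overall charge sits on Fe: oxidation state +2.
Fe²⁺: group 8, so d-count = 8 − 2 = 6.
Electron filling gives t₂g⁶ eg⁰.
The orbital stabilization is -2.4Δ_oct = -2.4 × 25540 = -61296 cm⁻¹.
Relative to high-spin t₂g⁴ eg² (1 paired), the low-spin configuration has 2 additional pairs, contributing +2 × 24610 = +49220 cm⁻¹.
Overall CFSE = -61296 + 49220 = -12076 cm⁻¹.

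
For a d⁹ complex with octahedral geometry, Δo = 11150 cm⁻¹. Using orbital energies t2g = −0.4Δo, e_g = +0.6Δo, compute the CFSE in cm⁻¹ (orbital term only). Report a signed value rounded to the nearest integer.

-6690

For octahedral d⁹ the high- and low-spin configurations coincide.
Configuration: t2g^6 e_g^3.
Orbital CFSE = 6(-0.4) + 3(0.6) = -0.6Δo = -0.6 × 11150 = -6690 cm⁻¹.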